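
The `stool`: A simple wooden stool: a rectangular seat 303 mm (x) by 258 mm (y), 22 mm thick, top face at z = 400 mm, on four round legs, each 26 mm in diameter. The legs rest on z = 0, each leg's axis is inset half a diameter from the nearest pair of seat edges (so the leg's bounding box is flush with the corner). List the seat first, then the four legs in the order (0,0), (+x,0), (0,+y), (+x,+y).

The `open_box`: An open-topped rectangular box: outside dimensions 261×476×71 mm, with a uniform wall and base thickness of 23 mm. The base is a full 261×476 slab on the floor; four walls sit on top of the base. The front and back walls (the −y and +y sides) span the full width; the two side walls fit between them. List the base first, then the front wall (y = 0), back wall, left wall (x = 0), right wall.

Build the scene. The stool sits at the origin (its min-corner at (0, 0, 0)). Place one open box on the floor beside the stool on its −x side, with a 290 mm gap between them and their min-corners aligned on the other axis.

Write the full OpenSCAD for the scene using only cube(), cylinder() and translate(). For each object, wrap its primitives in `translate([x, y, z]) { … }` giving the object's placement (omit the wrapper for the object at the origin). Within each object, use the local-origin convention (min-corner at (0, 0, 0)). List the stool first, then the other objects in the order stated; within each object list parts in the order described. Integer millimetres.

translate([0, 0, 378]) cube([303, 258, 22]);
translate([13, 13, 0]) cylinder(h = 378, r = 13);
translate([290, 13, 0]) cylinder(h = 378, r = 13);
translate([13, 245, 0]) cylinder(h = 378, r = 13);
translate([290, 245, 0]) cylinder(h = 378, r = 13);
translate([-551, 0, 0]) {
  cube([261, 476, 23]);
  translate([0, 0, 23]) cube([261, 23, 48]);
  translate([0, 453, 23]) cube([261, 23, 48]);
  translate([0, 23, 23]) cube([23, 430, 48]);
  translate([238, 23, 23]) cube([23, 430, 48]);
}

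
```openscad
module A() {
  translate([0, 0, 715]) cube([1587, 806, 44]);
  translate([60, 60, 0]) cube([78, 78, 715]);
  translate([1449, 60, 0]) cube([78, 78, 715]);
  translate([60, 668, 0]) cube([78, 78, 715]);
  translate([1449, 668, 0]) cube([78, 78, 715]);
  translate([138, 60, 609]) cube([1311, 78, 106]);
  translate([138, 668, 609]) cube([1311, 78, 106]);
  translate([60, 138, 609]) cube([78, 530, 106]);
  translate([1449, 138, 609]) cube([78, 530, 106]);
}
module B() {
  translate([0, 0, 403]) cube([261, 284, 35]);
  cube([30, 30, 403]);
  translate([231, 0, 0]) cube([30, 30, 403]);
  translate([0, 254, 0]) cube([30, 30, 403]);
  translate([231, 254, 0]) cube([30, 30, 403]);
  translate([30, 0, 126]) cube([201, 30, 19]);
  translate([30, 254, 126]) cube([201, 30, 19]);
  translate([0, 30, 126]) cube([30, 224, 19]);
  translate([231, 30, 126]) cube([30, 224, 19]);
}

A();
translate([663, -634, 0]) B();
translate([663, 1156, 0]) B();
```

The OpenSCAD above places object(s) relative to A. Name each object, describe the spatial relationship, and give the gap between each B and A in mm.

A is a table. B is a stool. Two stools sit around the table at the −y, +y sides. The gap between each stool and the table is 350 mm.

Each stool's nearest face is 350 mm from the table's bounding box.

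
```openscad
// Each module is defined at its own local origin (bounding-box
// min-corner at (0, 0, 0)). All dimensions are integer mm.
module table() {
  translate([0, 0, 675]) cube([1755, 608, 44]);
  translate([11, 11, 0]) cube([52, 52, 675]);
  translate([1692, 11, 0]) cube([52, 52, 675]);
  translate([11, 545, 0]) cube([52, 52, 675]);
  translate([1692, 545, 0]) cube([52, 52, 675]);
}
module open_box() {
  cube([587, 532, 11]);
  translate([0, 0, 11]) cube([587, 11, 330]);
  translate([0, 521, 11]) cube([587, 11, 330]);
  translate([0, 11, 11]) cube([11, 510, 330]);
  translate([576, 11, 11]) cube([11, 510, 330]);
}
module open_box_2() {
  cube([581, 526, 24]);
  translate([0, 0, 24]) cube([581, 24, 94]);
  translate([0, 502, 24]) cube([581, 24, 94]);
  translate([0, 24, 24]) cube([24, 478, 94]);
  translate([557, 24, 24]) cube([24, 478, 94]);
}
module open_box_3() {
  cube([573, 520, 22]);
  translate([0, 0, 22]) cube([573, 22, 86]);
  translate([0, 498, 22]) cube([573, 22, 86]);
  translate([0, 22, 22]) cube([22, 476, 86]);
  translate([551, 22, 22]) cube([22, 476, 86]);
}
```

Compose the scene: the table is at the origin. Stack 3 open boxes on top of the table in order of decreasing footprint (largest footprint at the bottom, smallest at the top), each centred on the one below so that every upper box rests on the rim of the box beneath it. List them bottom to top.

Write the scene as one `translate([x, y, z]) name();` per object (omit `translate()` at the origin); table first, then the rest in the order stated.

table();
translate([584, 38, 719]) open_box();
translate([587, 41, 1060]) open_box_2();
translate([591, 44, 1178]) open_box_3();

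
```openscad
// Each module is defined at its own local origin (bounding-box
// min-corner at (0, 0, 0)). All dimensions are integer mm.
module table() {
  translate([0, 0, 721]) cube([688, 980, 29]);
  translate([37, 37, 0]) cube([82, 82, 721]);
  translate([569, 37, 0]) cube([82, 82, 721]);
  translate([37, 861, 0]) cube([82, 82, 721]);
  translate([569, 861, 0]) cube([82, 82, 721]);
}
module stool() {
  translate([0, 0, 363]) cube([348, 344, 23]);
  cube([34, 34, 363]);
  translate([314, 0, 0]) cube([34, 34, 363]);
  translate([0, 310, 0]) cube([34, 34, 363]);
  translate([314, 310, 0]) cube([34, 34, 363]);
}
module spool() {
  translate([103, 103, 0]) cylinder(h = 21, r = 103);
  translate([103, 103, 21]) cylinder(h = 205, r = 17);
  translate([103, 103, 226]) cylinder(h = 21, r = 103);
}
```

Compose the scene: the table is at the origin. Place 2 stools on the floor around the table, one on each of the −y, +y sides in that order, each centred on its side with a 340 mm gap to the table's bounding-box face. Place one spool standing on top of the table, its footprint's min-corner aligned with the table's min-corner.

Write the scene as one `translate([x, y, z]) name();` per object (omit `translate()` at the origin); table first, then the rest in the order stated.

table();
translate([170, -684, 0]) stool();
translate([170, 1320, 0]) stool();
translate([0, 0, 750]) spool();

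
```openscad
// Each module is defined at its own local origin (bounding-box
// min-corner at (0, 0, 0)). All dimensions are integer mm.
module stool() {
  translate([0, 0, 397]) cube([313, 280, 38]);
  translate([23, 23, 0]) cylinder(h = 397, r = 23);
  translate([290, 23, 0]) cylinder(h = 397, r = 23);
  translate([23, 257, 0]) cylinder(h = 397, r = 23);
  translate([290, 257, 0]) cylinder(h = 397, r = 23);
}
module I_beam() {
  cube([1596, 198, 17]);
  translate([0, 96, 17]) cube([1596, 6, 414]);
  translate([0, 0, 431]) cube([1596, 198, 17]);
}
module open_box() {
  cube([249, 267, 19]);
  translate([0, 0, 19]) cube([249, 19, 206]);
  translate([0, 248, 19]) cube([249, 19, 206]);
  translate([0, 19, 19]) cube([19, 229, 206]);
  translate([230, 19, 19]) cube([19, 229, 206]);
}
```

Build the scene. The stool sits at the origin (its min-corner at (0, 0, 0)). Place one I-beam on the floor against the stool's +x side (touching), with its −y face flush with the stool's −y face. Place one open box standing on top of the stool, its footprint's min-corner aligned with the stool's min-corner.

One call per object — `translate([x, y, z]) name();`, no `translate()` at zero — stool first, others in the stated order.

stool();
translate([313, 0, 0]) I_beam();
translate([0, 0, 435]) open_box();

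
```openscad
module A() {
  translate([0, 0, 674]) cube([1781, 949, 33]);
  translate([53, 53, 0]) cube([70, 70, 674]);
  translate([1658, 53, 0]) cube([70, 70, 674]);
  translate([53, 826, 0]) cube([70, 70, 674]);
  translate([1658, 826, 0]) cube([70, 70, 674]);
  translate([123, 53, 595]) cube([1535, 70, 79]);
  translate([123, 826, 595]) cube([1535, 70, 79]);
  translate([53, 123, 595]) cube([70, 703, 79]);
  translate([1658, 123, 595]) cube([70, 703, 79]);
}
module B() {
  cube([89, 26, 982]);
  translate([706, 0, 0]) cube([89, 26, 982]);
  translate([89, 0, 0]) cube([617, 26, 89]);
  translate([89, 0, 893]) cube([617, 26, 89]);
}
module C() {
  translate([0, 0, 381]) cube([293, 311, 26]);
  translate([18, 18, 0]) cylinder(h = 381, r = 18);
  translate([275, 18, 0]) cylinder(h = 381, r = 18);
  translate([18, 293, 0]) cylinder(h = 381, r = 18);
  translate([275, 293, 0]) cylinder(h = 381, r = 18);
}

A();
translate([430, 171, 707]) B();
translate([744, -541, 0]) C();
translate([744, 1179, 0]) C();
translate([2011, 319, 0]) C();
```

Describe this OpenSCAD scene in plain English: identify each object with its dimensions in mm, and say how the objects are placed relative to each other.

A is a table: top 1781 mm (x) × 949 mm (y), 33 mm thick, upper face at z = 707 mm, on four 70×70 mm square legs, each inset 53 mm from the nearest pair of top edges, running from z = 0 to the bottom of the top. Four apron rails, 70 mm thick and 79 mm tall, run between adjacent legs with their top edges flush with the underside of the top and their outer faces flush with the legs' outer faces.

B is a rectangular picture frame lying in the x–z plane (depth along y). The opening is 617 mm wide (x) by 804 mm tall (z), surrounded by a border 89 mm wide on all four sides. The frame is 26 mm deep and is made of two full-height vertical stiles with two horizontal rails fitted between them.

C is a simple wooden stool: a rectangular seat 293 mm (x) by 311 mm (y), 26 mm thick, top face at z = 407 mm, on four round legs, each 36 mm in diameter. The legs rest on z = 0, each leg's axis is inset half a diameter from the nearest pair of seat edges (so the leg's bounding box is flush with the corner).

The picture frame is on top of the table. Three stools sit around the table at the −y, +y, +x sides.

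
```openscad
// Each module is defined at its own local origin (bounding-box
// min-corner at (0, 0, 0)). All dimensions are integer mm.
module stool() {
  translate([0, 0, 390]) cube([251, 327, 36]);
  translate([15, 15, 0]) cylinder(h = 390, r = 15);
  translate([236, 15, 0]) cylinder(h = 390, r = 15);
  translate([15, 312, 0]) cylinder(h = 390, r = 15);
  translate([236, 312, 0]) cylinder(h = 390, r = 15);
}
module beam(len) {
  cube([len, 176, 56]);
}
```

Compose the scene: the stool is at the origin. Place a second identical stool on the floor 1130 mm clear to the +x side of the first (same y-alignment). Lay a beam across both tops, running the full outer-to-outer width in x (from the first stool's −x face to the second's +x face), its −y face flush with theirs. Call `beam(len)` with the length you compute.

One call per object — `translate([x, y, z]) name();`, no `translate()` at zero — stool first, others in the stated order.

stool();
translate([1381, 0, 0]) stool();
translate([0, 0, 426]) beam(1632);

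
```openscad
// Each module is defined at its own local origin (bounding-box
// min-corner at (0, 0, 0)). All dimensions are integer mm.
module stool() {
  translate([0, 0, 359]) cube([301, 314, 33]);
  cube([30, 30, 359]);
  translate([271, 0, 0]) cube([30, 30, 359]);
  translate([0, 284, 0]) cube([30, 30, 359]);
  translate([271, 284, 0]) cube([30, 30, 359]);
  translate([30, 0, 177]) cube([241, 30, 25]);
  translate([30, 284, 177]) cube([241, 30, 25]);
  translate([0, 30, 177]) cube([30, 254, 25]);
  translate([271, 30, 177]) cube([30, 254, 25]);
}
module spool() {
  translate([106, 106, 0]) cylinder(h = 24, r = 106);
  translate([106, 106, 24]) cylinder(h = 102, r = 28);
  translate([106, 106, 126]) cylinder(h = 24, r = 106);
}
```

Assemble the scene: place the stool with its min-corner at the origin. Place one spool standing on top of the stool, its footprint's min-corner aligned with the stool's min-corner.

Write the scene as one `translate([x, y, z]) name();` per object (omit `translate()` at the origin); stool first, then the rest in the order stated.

stool();
translate([0, 0, 392]) spool();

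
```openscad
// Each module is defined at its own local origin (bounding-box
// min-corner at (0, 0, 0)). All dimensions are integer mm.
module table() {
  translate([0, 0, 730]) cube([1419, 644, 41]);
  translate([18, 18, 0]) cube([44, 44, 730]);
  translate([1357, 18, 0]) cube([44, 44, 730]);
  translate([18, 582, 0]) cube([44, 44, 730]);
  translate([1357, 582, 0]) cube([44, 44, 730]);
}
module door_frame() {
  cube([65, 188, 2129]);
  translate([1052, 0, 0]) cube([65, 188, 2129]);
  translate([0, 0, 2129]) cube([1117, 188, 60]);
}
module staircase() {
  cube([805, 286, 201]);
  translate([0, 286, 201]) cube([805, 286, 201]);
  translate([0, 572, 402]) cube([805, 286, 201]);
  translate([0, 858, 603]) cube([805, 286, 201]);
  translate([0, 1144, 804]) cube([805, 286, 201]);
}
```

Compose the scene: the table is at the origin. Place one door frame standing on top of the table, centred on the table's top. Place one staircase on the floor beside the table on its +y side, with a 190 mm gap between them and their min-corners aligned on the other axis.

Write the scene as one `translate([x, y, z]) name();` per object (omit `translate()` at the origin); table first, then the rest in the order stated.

table();
translate([151, 228, 771]) door_frame();
translate([0, 834, 0]) staircase();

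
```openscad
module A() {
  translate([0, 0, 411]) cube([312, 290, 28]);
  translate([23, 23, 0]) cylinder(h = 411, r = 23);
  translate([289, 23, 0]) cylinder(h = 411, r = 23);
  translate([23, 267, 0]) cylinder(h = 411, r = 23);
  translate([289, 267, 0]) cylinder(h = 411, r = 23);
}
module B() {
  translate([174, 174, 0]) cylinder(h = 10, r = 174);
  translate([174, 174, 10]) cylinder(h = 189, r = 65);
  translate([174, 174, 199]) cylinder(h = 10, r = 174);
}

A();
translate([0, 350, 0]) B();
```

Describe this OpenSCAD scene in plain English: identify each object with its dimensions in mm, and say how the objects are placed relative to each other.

A is a simple wooden stool: a rectangular seat 312 mm (x) by 290 mm (y), 28 mm thick, top face at z = 439 mm, on four round legs, each 46 mm in diameter. The legs rest on z = 0, each leg's axis is inset half a diameter from the nearest pair of seat edges (so the leg's bounding box is flush with the corner).

B is a spool: two coaxial disc flanges of radius 174 mm and thickness 10 mm, joined by a core cylinder of radius 65 mm and height 189 mm. The lower flange rests on z = 0 and the three cylinders share a vertical axis.

The spool is on the floor beside the stool on its +y side.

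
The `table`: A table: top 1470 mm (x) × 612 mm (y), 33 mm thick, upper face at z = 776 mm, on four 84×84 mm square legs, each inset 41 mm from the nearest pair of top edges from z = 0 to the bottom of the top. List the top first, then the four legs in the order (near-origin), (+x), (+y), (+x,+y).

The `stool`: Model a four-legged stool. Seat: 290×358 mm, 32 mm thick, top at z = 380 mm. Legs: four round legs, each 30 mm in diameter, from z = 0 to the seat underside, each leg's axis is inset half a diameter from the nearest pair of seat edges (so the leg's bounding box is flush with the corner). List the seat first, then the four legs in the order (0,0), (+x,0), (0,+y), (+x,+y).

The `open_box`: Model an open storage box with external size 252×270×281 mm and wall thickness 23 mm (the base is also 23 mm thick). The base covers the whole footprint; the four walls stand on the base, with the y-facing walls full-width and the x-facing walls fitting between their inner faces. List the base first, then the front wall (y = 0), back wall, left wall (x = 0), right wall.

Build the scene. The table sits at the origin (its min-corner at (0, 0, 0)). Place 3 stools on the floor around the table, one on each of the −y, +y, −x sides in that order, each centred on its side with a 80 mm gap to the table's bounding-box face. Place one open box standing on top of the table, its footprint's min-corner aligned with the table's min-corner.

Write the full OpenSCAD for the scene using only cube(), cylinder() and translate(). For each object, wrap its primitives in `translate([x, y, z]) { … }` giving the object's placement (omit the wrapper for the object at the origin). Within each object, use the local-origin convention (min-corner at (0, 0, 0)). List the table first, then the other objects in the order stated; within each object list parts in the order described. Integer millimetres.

translate([0, 0, 743]) cube([1470, 612, 33]);
translate([41, 41, 0]) cube([84, 84, 743]);
translate([1345, 41, 0]) cube([84, 84, 743]);
translate([41, 487, 0]) cube([84, 84, 743]);
translate([1345, 487, 0]) cube([84, 84, 743]);
translate([590, -438, 0]) {
  translate([0, 0, 348]) cube([290, 358, 32]);
  translate([15, 15, 0]) cylinder(h = 348, r = 15);
  translate([275, 15, 0]) cylinder(h = 348, r = 15);
  translate([15, 343, 0]) cylinder(h = 348, r = 15);
  translate([275, 343, 0]) cylinder(h = 348, r = 15);
}
translate([590, 692, 0]) {
  translate([0, 0, 348]) cube([290, 358, 32]);
  translate([15, 15, 0]) cylinder(h = 348, r = 15);
  translate([275, 15, 0]) cylinder(h = 348, r = 15);
  translate([15, 343, 0]) cylinder(h = 348, r = 15);
  translate([275, 343, 0]) cylinder(h = 348, r = 15);
}
translate([-370, 127, 0]) {
  translate([0, 0, 348]) cube([290, 358, 32]);
  translate([15, 15, 0]) cylinder(h = 348, r = 15);
  translate([275, 15, 0]) cylinder(h = 348, r = 15);
  translate([15, 343, 0]) cylinder(h = 348, r = 15);
  translate([275, 343, 0]) cylinder(h = 348, r = 15);
}
translate([0, 0, 776]) {
  cube([252, 270, 23]);
  translate([0, 0, 23]) cube([252, 23, 258]);
  translate([0, 247, 23]) cube([252, 23, 258]);
  translate([0, 23, 23]) cube([23, 224, 258]);
  translate([229, 23, 23]) cube([23, 224, 258]);
}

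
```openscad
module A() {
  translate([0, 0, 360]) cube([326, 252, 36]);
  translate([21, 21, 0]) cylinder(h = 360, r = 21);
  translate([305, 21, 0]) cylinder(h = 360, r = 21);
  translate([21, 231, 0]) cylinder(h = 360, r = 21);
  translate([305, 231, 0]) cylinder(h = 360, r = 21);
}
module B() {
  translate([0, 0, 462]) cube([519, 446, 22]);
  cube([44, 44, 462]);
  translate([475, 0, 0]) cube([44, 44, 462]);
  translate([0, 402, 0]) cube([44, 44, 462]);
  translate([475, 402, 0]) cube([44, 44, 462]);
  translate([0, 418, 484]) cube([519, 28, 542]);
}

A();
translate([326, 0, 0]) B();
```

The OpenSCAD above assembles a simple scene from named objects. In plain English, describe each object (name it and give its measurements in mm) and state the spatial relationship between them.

A is a four-legged stool. The seat is a 326×252×36 mm slab whose top surface is at z = 396 mm; four round legs, each 42 mm in diameter, run from the floor (z = 0) to the underside of the seat, each leg's axis is inset half a diameter from the nearest pair of seat edges (so the leg's bounding box is flush with the corner).

B is a chair: 519×446 mm seat, 22 mm thick, top at z = 484 mm, on four 44 mm square corner legs flush with the seat edges. A 28 mm thick backrest slab spans the full seat width, extending 542 mm above the seat top, its back face flush with the seat's +y edge.

The chair is against the stool's +x side, with their −y faces flush.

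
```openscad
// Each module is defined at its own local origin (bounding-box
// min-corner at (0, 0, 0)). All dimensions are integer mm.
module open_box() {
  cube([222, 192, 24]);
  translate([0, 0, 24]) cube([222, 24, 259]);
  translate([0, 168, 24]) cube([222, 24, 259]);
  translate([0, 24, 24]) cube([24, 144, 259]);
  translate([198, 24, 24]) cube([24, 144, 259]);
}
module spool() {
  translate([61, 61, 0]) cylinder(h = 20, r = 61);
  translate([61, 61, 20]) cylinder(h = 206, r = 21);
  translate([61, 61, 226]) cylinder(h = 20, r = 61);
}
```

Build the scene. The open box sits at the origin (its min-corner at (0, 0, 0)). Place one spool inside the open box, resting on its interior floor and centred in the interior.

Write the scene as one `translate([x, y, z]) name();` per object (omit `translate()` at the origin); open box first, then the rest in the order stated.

open_box();
translate([50, 35, 24]) spool();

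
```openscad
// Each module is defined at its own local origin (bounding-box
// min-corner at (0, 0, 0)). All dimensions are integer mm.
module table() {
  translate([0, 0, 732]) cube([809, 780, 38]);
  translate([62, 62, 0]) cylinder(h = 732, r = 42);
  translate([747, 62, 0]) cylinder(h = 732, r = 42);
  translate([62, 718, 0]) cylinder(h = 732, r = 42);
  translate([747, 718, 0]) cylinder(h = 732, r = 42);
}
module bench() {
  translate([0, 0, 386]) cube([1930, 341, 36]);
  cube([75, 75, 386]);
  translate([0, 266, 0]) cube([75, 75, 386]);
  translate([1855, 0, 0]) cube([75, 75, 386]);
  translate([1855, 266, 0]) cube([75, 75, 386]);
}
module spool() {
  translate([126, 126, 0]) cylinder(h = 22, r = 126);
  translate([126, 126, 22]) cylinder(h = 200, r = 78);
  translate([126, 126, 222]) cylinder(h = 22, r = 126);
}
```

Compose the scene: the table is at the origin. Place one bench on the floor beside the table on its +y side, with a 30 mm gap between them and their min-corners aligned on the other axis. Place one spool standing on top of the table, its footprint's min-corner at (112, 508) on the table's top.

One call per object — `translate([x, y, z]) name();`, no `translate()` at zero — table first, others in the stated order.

table();
translate([0, 810, 0]) bench();
translate([112, 508, 770]) spool();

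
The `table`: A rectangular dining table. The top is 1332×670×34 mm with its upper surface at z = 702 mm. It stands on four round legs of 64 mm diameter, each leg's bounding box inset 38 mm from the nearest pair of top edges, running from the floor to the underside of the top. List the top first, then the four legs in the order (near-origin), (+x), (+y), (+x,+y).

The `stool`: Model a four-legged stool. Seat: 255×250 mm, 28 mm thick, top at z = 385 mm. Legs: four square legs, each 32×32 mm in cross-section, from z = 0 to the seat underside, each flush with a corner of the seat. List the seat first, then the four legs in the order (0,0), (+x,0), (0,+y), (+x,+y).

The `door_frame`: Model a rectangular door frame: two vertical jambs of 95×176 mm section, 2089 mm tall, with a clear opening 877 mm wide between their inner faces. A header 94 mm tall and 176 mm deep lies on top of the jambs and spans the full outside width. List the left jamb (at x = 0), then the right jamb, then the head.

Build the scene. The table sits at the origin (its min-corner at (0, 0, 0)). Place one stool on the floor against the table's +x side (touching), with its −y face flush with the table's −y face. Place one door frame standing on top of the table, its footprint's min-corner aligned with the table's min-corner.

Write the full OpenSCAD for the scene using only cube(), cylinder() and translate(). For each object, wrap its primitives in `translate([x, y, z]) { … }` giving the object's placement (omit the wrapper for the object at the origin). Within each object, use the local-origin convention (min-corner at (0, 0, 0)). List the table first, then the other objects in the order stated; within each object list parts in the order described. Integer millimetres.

translate([0, 0, 668]) cube([1332, 670, 34]);
translate([70, 70, 0]) cylinder(h = 668, r = 32);
translate([1262, 70, 0]) cylinder(h = 668, r = 32);
translate([70, 600, 0]) cylinder(h = 668, r = 32);
translate([1262, 600, 0]) cylinder(h = 668, r = 32);
translate([1332, 0, 0]) {
  translate([0, 0, 357]) cube([255, 250, 28]);
  cube([32, 32, 357]);
  translate([223, 0, 0]) cube([32, 32, 357]);
  translate([0, 218, 0]) cube([32, 32, 357]);
  translate([223, 218, 0]) cube([32, 32, 357]);
}
translate([0, 0, 702]) {
  cube([95, 176, 2089]);
  translate([972, 0, 0]) cube([95, 176, 2089]);
  translate([0, 0, 2089]) cube([1067, 176, 94]);
}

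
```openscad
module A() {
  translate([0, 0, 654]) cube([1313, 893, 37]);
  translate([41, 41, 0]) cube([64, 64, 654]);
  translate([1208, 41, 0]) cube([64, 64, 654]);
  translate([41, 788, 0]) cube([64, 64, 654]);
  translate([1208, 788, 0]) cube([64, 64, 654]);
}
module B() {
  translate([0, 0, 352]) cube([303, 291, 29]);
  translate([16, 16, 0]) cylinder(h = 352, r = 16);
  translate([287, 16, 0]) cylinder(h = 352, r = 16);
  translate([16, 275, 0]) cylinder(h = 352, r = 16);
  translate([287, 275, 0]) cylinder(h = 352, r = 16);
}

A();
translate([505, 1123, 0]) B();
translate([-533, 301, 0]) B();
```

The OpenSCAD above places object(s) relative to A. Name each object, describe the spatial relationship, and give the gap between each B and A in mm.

A is a table. B is a stool. Two stools sit around the table at the +y, −x sides. The gap between each stool and the table is 230 mm.

Each stool's nearest face is 230 mm from the table's bounding box.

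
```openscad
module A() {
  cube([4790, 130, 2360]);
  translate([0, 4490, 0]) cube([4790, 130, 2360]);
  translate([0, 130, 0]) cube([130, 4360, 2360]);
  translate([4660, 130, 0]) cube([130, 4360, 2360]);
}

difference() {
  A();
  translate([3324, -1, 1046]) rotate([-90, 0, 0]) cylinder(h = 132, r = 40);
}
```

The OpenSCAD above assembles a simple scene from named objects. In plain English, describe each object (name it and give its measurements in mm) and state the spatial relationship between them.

A is a box-shaped house frame (walls only): outside footprint 4790×4620 mm, wall height 2360 mm, wall thickness 130 mm. The two y-facing walls run the full x-width; the two x-facing walls fit between the inner faces of the y-facing walls.

The house frame has a circular hole of radius 40 mm through its front wall, centred at (x = 3324, z = 1046).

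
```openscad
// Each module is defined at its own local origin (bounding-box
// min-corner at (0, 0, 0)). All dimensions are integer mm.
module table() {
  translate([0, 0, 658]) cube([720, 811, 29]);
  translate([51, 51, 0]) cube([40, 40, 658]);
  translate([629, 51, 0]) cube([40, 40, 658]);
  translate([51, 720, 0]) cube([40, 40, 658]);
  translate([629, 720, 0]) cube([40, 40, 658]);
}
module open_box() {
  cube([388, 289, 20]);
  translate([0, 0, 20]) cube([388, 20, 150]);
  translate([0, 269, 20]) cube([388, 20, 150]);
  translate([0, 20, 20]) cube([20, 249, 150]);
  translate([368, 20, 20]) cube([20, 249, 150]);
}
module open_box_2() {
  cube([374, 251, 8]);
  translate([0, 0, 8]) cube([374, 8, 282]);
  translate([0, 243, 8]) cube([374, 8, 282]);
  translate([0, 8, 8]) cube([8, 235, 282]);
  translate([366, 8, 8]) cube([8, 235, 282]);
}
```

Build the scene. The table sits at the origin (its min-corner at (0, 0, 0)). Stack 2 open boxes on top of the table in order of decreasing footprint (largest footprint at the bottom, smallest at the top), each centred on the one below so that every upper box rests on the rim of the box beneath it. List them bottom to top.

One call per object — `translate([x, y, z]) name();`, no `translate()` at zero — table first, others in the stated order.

table();
translate([166, 261, 687]) open_box();
translate([173, 280, 857]) open_box_2();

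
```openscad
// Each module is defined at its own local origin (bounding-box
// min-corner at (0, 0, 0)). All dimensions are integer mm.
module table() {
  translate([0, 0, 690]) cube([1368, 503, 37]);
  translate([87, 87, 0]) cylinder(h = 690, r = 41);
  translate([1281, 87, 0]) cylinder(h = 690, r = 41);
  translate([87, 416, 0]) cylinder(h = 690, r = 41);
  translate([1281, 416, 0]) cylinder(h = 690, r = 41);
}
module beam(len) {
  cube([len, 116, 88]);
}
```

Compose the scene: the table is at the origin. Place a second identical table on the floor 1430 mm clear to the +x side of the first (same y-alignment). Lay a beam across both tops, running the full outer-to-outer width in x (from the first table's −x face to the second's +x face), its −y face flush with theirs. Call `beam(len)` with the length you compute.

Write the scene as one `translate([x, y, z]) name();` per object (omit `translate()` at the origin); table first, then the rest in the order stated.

table();
translate([2798, 0, 0]) table();
translate([0, 0, 727]) beam(4166);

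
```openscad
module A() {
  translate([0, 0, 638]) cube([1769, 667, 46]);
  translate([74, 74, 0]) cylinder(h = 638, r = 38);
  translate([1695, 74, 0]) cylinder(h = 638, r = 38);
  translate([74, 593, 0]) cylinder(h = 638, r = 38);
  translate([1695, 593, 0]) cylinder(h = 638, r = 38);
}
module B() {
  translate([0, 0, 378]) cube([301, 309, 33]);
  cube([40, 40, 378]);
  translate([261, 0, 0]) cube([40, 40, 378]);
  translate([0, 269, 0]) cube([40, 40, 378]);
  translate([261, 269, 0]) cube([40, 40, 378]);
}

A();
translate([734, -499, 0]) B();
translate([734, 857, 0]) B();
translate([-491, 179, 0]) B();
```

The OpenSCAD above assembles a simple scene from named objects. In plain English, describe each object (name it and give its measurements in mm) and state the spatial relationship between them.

A is a table with a 1769×667 mm rectangular top, 46 mm thick, top surface at z = 684 mm, supported by four round legs of 76 mm diameter, each leg's bounding box inset 36 mm from the nearest pair of top edges, running from the floor.

B is a simple wooden stool: a rectangular seat 301 mm (x) by 309 mm (y), 33 mm thick, top face at z = 411 mm, on four square legs, each 40×40 mm in cross-section. The legs rest on z = 0, each flush with a corner of the seat.

Three stools sit around the table at the −y, +y, −x sides.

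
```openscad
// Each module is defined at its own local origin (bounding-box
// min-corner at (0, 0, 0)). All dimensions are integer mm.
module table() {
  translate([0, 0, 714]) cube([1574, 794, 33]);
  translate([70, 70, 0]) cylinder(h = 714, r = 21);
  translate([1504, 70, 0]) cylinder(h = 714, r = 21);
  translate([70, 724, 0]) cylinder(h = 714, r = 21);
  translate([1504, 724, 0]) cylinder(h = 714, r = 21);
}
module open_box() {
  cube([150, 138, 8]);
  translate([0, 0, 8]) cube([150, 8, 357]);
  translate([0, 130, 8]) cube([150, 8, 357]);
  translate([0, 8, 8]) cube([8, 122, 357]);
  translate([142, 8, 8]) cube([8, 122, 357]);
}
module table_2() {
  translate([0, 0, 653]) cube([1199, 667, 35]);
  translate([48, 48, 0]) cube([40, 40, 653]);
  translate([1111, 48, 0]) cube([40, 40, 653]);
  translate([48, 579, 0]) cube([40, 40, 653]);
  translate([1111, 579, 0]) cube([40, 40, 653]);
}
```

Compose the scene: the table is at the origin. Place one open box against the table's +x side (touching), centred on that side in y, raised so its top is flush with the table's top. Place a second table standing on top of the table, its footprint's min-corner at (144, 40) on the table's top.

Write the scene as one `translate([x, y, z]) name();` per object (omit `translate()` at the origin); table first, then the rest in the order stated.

table();
translate([1574, 328, 382]) open_box();
translate([144, 40, 747]) table_2();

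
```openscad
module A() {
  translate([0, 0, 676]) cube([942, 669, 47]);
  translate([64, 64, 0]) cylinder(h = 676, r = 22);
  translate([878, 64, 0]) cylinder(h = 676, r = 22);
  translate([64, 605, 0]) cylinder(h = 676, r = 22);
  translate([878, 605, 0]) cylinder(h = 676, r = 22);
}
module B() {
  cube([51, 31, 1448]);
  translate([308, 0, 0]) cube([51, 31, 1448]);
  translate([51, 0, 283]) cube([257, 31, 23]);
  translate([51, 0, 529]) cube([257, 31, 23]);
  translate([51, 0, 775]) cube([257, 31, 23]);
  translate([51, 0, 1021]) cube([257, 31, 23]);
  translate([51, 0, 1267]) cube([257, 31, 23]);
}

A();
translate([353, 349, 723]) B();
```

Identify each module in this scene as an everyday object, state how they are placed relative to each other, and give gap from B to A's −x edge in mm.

The ladder's min-x is at 353; the table's min-x is 0; gap = 353 mm.

A is a table. B is a ladder. The ladder is on top of the table. The gap from the ladder to the table's −x edge is 353 mm.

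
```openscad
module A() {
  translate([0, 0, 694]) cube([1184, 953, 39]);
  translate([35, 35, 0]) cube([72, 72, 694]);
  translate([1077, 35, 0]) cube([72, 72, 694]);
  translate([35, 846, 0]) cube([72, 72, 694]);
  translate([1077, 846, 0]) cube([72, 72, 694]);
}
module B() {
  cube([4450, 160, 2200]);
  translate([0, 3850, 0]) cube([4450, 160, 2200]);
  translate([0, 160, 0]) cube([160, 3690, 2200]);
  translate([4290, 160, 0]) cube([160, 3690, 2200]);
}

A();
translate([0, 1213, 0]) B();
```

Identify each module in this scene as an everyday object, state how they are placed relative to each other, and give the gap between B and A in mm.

A is a table. B is a house frame. The house frame is on the floor beside the table on its +y side. The gap between the house frame and the table is 260 mm.

The house frame's nearest face is 260 mm from the table's +y face.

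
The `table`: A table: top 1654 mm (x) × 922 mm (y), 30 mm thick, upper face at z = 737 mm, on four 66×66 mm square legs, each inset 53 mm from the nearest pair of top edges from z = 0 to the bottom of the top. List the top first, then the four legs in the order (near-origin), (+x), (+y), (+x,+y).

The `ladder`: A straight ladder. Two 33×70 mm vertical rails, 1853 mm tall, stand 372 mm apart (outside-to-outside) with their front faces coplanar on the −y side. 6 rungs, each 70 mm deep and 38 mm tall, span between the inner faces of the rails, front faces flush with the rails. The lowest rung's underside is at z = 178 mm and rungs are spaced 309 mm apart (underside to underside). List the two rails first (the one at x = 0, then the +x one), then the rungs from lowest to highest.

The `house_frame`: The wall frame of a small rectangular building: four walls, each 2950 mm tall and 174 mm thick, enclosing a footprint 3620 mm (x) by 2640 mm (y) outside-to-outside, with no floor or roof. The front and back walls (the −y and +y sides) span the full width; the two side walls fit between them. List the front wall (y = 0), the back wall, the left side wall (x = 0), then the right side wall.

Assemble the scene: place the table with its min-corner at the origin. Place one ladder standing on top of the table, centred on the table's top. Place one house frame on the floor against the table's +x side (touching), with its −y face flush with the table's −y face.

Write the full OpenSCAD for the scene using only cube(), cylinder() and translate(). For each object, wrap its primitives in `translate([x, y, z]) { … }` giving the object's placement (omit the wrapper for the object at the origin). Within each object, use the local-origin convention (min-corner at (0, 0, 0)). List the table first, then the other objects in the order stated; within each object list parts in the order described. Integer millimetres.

translate([0, 0, 707]) cube([1654, 922, 30]);
translate([53, 53, 0]) cube([66, 66, 707]);
translate([1535, 53, 0]) cube([66, 66, 707]);
translate([53, 803, 0]) cube([66, 66, 707]);
translate([1535, 803, 0]) cube([66, 66, 707]);
translate([641, 426, 737]) {
  cube([33, 70, 1853]);
  translate([339, 0, 0]) cube([33, 70, 1853]);
  translate([33, 0, 178]) cube([306, 70, 38]);
  translate([33, 0, 487]) cube([306, 70, 38]);
  translate([33, 0, 796]) cube([306, 70, 38]);
  translate([33, 0, 1105]) cube([306, 70, 38]);
  translate([33, 0, 1414]) cube([306, 70, 38]);
  translate([33, 0, 1723]) cube([306, 70, 38]);
}
translate([1654, 0, 0]) {
  cube([3620, 174, 2950]);
  translate([0, 2466, 0]) cube([3620, 174, 2950]);
  translate([0, 174, 0]) cube([174, 2292, 2950]);
  translate([3446, 174, 0]) cube([174, 2292, 2950]);
}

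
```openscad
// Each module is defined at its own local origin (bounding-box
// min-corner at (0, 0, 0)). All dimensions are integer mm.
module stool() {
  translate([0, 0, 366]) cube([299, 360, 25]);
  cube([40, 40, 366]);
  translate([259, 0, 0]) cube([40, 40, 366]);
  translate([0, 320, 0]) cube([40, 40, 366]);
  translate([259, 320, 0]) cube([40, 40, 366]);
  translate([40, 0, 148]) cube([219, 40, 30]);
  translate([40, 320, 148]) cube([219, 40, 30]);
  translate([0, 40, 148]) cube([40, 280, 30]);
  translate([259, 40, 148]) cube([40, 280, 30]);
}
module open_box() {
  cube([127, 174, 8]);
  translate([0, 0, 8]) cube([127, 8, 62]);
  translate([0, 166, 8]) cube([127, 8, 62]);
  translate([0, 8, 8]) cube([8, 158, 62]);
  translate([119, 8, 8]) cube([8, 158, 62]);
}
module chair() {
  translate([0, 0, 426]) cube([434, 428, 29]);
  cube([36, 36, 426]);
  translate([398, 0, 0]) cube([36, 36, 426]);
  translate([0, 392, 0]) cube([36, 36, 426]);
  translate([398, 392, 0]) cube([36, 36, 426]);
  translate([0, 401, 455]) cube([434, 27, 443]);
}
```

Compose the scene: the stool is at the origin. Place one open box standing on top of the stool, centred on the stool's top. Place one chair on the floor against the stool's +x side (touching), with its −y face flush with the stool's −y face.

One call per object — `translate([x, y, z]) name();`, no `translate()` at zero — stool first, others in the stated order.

stool();
translate([86, 93, 391]) open_box();
translate([299, 0, 0]) chair();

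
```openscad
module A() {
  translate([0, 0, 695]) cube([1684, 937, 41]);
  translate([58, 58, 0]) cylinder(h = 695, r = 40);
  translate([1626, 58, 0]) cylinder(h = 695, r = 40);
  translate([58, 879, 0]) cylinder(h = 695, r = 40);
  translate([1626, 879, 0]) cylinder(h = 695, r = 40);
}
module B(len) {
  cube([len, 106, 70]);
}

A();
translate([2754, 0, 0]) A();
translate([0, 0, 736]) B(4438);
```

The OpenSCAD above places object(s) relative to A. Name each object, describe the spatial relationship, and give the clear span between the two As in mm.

A is a table. B is a beam. A beam spans the tops of two tables. The clear span between the two tables is 1070 mm.

Second table starts at x = 2754; first ends at x = 1684; clear span = 2754 − 1684 = 1070 mm.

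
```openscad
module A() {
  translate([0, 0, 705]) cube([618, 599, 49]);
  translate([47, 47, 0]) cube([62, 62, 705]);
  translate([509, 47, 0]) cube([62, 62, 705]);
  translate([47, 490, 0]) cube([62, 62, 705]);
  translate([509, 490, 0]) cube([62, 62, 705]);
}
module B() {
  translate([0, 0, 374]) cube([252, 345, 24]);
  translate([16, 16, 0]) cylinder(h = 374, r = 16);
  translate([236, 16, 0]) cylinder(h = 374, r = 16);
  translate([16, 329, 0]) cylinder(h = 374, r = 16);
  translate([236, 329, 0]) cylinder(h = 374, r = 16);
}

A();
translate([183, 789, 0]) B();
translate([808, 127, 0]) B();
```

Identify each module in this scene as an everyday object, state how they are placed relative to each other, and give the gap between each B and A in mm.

A is a table. B is a stool. Two stools sit around the table at the +y, +x sides. The gap between each stool and the table is 190 mm.

Each stool's nearest face is 190 mm from the table's bounding box.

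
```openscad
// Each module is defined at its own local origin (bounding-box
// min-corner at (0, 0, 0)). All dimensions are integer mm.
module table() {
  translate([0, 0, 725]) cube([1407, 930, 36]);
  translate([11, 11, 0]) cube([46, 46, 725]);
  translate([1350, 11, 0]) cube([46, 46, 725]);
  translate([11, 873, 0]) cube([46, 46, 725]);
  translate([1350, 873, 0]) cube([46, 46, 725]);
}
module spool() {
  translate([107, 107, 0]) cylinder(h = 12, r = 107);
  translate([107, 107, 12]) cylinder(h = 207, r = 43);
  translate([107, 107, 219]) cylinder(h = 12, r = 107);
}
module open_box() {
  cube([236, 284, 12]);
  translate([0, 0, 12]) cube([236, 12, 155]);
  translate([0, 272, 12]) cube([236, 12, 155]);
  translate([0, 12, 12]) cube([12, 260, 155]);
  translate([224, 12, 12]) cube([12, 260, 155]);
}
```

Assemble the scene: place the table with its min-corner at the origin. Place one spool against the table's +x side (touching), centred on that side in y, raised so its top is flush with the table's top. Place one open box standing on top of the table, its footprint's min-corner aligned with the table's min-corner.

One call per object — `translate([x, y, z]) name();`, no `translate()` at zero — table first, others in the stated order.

table();
translate([1407, 358, 530]) spool();
translate([0, 0, 761]) open_box();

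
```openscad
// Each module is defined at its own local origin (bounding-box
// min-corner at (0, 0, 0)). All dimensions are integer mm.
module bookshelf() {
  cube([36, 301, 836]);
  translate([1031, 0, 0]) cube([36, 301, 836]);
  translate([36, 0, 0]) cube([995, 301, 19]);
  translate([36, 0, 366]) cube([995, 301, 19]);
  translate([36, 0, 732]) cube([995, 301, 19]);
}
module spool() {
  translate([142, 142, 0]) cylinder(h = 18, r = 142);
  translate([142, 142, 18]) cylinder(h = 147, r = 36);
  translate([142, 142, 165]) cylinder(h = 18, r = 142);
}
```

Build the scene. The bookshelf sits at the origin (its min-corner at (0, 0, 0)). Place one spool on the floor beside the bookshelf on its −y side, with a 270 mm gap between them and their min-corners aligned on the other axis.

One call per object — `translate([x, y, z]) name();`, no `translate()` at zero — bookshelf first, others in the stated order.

bookshelf();
translate([0, -554, 0]) spool();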